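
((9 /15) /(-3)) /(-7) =1 /35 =0.03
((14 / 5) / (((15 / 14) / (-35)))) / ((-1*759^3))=1372 / 6558682185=0.00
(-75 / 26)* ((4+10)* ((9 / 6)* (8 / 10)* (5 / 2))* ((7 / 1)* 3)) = -33075 / 13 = -2544.23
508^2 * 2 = 516128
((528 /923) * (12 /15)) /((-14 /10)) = -2112 /6461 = -0.33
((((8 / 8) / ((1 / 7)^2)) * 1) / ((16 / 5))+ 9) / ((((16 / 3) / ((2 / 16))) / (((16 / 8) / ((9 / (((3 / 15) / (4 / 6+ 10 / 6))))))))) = 389 / 35840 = 0.01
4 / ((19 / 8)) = 32 / 19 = 1.68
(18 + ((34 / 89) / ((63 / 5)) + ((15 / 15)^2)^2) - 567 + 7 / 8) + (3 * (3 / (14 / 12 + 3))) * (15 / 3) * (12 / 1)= -93635707 / 224280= -417.49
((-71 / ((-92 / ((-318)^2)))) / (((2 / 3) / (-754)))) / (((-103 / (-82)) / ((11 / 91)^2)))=-1549426832514 / 1509053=-1026754.42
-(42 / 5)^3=-74088 / 125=-592.70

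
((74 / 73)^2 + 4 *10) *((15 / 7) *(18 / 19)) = 59031720 / 708757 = 83.29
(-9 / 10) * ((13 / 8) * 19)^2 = -857.94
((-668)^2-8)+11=446227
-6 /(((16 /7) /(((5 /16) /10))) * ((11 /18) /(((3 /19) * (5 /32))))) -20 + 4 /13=-219189239 /11128832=-19.70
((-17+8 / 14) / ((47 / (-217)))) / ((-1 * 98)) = -3565 / 4606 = -0.77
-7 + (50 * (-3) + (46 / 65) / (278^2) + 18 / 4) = -191519401 / 1255865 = -152.50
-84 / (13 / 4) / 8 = -42 / 13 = -3.23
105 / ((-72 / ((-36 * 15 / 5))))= 315 / 2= 157.50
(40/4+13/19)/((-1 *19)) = -203/361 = -0.56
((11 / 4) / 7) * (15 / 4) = 165 / 112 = 1.47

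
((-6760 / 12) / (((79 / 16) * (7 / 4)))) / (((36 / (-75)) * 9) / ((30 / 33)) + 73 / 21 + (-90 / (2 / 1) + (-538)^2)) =-6760000 / 30006926527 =-0.00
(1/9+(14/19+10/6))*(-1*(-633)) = 90730/57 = 1591.75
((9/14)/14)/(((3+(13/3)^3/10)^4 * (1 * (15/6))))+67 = 268413653121679483/4006173855801649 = 67.00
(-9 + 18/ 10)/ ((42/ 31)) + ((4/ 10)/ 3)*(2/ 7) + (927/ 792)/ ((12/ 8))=-20771/ 4620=-4.50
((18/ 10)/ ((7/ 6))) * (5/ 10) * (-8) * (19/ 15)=-1368/ 175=-7.82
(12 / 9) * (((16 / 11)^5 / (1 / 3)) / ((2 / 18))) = 37748736 / 161051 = 234.39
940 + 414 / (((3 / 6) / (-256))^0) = 1354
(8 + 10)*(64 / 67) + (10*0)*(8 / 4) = 1152 / 67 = 17.19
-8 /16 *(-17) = 17 /2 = 8.50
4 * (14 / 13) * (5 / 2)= 140 / 13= 10.77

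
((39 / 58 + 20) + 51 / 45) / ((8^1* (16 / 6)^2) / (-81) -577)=-0.04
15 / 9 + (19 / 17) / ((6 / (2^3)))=161 / 51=3.16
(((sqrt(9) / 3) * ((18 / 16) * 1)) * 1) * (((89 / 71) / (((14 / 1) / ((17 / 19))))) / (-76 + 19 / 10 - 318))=-22695 / 98736008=-0.00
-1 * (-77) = 77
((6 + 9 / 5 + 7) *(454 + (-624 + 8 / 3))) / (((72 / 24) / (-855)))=705812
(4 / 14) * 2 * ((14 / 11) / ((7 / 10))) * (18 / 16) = 90 / 77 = 1.17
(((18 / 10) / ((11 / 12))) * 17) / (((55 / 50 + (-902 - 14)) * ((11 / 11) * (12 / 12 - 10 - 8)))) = 216 / 100639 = 0.00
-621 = -621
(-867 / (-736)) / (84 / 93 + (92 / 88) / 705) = 1.30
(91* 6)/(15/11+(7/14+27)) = 12012/635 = 18.92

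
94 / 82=47 / 41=1.15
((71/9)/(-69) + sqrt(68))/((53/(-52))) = 3692/32913 - 104*sqrt(17)/53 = -7.98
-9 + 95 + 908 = 994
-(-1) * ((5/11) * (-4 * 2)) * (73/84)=-730/231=-3.16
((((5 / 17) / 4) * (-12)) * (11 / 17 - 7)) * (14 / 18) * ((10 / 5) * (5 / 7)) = 1800 / 289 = 6.23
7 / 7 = 1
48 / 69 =16 / 23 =0.70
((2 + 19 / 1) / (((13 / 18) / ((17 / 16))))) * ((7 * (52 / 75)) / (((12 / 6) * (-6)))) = -2499 / 200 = -12.50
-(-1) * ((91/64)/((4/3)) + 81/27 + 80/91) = 115211/23296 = 4.95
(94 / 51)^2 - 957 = -2480321 / 2601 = -953.60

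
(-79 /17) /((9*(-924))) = 79 /141372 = 0.00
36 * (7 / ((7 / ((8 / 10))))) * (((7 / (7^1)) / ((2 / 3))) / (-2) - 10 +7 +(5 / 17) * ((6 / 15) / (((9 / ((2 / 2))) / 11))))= -8828 / 85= -103.86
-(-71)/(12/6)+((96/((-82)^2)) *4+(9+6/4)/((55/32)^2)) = 39.11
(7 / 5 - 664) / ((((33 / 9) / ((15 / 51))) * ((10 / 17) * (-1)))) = 9939 / 110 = 90.35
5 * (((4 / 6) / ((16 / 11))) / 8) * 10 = 275 / 96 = 2.86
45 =45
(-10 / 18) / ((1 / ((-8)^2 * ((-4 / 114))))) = 640 / 513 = 1.25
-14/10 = -7/5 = -1.40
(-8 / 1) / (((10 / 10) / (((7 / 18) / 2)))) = -14 / 9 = -1.56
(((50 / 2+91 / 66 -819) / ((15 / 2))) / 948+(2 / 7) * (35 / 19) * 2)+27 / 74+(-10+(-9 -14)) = -10455521189 / 329889780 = -31.69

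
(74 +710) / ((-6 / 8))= -3136 / 3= -1045.33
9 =9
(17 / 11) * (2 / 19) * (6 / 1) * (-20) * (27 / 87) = -6.06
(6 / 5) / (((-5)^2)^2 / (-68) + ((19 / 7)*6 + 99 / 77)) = 2856 / 19945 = 0.14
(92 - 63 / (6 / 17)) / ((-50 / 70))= 1211 / 10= 121.10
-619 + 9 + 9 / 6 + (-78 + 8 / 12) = -4115 / 6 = -685.83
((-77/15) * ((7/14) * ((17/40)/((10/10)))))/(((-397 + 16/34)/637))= 2025023/1155600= 1.75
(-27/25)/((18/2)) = -3/25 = -0.12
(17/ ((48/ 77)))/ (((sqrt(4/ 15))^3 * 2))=6545 * sqrt(15)/ 256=99.02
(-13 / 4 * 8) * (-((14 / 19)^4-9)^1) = -29496298 / 130321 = -226.34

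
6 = 6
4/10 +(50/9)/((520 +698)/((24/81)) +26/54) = 891026/2220065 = 0.40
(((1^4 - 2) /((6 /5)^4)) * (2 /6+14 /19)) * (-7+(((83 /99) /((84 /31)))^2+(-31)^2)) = -492.40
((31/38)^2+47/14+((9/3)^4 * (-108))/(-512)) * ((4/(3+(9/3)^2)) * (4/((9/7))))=6827701/311904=21.89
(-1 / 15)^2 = 1 / 225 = 0.00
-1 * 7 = -7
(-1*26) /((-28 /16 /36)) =3744 /7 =534.86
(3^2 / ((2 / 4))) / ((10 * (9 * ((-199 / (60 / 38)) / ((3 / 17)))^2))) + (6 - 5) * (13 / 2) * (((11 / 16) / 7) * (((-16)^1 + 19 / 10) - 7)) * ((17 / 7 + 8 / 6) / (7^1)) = -9848197692103643 / 1360431097005120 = -7.24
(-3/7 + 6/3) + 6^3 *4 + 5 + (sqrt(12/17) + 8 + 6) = 885.41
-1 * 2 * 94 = -188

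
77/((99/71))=55.22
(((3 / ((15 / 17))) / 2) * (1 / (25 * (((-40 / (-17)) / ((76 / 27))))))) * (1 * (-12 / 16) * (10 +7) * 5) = -93347 / 18000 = -5.19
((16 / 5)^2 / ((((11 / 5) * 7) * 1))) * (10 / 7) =512 / 539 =0.95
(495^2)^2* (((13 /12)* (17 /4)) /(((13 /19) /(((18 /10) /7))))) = 103885885456.47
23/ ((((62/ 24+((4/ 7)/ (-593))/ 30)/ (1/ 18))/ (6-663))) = -209085870/ 643397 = -324.97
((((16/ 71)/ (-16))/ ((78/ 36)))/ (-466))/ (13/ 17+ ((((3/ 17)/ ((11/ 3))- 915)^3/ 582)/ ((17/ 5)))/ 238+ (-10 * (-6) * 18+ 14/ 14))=-1283194343893/ 50095684909711437490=-0.00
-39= -39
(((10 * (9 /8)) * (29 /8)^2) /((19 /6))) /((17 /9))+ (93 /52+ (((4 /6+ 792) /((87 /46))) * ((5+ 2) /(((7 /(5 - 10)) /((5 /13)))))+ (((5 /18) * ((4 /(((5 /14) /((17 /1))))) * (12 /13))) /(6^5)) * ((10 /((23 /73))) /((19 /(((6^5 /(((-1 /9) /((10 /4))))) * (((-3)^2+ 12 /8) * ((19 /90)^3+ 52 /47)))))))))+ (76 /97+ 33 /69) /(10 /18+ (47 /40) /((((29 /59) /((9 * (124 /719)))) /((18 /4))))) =-32925138145705217461587823 /1477958823312115098240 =-22277.44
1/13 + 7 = 92/13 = 7.08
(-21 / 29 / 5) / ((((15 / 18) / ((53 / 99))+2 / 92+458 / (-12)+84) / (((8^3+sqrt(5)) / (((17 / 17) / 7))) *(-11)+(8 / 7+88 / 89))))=11826738 *sqrt(5) / 50281505+538891658208 / 4475053945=120.95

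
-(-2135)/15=427/3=142.33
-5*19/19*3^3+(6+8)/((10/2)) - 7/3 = -2018/15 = -134.53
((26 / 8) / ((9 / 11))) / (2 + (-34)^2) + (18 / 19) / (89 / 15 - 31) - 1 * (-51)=1897317313 / 37227384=50.97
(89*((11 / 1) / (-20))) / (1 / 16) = -3916 / 5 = -783.20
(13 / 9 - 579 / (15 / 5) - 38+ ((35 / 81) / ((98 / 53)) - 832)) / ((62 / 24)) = -2407078 / 5859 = -410.83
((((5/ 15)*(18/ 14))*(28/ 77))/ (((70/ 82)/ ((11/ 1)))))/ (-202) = -246/ 24745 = -0.01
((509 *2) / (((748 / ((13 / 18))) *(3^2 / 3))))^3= 289723287113 / 8237512489536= 0.04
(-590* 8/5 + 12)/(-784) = 233/196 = 1.19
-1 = -1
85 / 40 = 2.12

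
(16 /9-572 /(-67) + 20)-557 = -317591 /603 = -526.68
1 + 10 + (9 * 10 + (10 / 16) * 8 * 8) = 141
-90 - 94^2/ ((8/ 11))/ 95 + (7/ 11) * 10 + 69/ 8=-1696251/ 8360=-202.90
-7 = -7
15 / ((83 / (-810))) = -146.39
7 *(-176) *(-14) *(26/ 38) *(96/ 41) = 21525504/ 779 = 27632.23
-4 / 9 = -0.44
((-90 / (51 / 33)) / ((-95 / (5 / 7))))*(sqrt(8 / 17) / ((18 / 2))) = 220*sqrt(34) / 38437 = 0.03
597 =597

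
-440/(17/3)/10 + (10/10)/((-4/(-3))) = -477/68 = -7.01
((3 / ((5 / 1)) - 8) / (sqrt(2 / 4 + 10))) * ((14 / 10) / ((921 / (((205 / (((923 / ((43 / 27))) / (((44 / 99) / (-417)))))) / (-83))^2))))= -1840036048 * sqrt(42) / 166504175457030316034883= -0.00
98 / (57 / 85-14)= -8330 / 1133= -7.35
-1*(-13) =13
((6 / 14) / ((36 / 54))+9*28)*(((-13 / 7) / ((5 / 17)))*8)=-3126708 / 245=-12762.07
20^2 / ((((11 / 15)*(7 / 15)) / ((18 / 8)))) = 202500 / 77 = 2629.87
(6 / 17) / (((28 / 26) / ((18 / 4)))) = 1.47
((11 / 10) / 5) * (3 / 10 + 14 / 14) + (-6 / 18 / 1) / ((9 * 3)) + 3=132583 / 40500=3.27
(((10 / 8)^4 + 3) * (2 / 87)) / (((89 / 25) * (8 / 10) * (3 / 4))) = 174125 / 2973312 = 0.06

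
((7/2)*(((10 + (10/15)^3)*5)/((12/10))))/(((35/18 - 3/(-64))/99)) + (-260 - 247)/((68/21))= 570031091/77996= 7308.47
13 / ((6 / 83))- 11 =1013 / 6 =168.83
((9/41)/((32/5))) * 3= 135/1312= 0.10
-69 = -69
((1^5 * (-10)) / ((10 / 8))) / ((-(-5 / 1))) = -8 / 5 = -1.60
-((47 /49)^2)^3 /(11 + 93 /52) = -560519197108 /9204455988665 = -0.06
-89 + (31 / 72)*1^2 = -6377 / 72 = -88.57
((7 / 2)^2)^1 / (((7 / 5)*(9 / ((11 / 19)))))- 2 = -983 / 684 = -1.44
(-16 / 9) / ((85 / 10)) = -32 / 153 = -0.21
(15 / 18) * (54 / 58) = 45 / 58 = 0.78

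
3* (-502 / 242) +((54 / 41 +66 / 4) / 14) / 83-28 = -394394263 / 11529364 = -34.21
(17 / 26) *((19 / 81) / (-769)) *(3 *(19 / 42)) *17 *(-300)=2608225 / 1889433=1.38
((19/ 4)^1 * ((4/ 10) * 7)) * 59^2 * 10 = 462973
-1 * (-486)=486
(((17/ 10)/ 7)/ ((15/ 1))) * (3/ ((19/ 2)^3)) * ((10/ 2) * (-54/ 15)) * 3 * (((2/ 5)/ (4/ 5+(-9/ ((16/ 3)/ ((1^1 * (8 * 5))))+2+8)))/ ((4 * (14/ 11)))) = 748/ 176447775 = 0.00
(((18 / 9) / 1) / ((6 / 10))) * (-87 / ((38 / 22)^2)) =-35090 / 361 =-97.20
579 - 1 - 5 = 573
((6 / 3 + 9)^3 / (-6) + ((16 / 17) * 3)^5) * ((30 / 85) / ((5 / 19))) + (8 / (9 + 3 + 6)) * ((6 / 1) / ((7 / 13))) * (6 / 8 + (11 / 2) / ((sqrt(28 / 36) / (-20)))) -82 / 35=-11440 * sqrt(7) / 49 -9371035187 / 168962983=-673.16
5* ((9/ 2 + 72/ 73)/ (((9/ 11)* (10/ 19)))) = 18601/ 292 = 63.70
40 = 40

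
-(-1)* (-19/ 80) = -19/ 80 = -0.24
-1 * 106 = -106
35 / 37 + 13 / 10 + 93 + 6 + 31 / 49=1847059 / 18130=101.88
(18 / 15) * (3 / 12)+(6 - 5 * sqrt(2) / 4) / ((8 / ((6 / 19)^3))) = 22197 / 68590 - 135 * sqrt(2) / 27436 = 0.32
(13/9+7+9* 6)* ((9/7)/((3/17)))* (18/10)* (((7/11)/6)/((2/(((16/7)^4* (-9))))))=-1408794624/132055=-10668.24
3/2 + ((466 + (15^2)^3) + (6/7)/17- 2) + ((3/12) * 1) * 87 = 5422169455/476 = 11391112.30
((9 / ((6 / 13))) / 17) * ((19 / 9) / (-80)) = -247 / 8160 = -0.03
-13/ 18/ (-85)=13/ 1530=0.01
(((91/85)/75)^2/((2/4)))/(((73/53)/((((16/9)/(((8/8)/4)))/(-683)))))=-56178304/18236708296875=-0.00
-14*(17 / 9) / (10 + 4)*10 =-170 / 9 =-18.89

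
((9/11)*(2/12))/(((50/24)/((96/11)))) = 1728/3025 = 0.57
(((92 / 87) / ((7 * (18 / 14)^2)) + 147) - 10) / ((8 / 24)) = 966083 / 2349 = 411.27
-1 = -1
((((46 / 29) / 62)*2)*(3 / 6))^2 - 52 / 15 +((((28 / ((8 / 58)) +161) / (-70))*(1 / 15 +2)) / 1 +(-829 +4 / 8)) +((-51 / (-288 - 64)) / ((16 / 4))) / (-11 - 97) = -863066477778161 / 1024152307200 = -842.71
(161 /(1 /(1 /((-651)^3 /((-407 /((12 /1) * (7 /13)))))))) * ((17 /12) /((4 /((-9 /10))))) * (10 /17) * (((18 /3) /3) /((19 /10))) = -608465 /83871913104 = -0.00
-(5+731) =-736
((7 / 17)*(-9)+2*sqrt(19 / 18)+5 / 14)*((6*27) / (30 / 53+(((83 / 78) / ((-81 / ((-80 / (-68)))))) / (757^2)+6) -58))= 6193848733404111 / 587238063737584 -44038238589657*sqrt(38) / 41945575981256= 4.08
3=3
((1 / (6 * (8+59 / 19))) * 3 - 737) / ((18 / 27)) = -932985 / 844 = -1105.43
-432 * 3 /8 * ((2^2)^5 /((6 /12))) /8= -41472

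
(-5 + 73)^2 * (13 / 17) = 3536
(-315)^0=1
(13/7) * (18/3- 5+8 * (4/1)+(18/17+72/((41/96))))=1836159/4879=376.34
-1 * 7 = -7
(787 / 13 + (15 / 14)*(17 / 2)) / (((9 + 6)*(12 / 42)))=25351 / 1560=16.25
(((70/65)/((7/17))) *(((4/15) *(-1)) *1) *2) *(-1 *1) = 272/195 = 1.39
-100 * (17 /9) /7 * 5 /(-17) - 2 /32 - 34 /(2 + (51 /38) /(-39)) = -9223541 /978768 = -9.42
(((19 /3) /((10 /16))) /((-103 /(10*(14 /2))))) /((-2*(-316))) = -266 /24411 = -0.01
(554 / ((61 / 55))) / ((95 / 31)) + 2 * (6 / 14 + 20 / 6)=4150316 / 24339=170.52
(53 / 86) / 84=53 / 7224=0.01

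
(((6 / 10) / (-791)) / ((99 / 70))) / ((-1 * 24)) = 1 / 44748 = 0.00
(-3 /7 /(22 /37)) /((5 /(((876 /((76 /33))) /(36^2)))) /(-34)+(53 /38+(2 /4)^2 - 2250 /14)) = 5234538 /1158854755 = 0.00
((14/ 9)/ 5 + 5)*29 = 6931/ 45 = 154.02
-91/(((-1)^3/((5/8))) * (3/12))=455/2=227.50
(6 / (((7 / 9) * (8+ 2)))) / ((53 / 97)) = 1.41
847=847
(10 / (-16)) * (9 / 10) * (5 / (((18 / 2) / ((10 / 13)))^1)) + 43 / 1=4447 / 104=42.76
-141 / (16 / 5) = -44.06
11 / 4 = 2.75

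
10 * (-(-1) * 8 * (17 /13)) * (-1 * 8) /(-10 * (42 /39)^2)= 3536 /49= 72.16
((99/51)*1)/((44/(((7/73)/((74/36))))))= 189/91834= 0.00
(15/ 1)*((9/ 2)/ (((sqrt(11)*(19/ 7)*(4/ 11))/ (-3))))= -2835*sqrt(11)/ 152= -61.86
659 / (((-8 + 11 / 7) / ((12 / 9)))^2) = 516656 / 18225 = 28.35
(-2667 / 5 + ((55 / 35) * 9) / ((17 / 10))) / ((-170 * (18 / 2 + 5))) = 312423 / 1416100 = 0.22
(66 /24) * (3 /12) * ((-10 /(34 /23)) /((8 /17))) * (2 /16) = -1.24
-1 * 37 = -37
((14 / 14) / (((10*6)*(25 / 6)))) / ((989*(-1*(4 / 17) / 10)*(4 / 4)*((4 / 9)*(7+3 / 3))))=-153 / 3164800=-0.00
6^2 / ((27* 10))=2 / 15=0.13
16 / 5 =3.20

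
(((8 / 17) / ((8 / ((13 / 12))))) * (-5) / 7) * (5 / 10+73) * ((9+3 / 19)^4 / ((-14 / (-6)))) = -22343006790 / 2215457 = -10085.06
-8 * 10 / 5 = -16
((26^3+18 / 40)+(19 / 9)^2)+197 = 28800209 / 1620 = 17777.91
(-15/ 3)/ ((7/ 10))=-50/ 7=-7.14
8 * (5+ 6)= 88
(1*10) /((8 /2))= 2.50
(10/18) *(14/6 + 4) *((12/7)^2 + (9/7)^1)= 2185/147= 14.86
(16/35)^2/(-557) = -256/682325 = -0.00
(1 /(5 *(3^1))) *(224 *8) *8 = 14336 /15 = 955.73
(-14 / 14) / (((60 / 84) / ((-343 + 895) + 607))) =-8113 / 5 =-1622.60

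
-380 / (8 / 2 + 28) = -95 / 8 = -11.88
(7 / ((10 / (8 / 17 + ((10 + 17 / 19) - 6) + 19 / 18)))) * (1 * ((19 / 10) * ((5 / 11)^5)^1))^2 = 387892421875 / 63494815423248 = 0.01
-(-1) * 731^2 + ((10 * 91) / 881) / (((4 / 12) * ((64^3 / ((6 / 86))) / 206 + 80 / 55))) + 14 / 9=26270003759091943 / 49161385800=534362.56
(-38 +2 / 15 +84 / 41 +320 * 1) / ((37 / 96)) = 5592704 / 7585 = 737.34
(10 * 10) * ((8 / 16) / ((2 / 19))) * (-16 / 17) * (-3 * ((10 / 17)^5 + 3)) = 99398218800 / 24137569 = 4117.99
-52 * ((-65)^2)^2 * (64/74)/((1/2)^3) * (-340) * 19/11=3771680047174.45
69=69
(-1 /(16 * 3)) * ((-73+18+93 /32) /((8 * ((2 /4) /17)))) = 28339 /6144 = 4.61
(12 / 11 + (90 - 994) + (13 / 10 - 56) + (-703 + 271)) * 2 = -152857 / 55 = -2779.22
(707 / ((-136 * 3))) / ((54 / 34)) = -707 / 648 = -1.09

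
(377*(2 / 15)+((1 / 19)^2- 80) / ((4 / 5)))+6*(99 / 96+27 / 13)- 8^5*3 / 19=-5862468083 / 1126320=-5204.98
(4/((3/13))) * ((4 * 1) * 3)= 208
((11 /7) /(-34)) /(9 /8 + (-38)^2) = -4 /125069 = -0.00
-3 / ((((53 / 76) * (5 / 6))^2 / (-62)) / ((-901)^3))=-10070829961344 / 25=-402833198453.76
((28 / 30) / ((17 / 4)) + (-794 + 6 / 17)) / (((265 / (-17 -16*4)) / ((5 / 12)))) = 455229 / 4505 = 101.05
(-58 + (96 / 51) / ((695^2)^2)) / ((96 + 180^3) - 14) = -115023383258109 / 11565962122048485625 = -0.00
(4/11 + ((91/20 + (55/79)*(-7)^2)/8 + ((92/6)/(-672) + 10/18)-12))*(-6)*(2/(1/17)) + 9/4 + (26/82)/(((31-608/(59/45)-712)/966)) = 287745968093641/224592389560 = 1281.19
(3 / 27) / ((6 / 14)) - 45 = -44.74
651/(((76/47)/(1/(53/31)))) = 948507/4028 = 235.48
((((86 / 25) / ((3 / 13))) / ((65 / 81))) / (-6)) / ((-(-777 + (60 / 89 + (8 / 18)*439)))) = -0.01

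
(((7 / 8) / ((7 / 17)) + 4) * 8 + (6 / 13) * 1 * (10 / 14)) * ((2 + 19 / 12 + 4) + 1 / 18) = 1234475 / 3276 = 376.82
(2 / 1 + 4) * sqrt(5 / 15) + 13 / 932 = 13 / 932 + 2 * sqrt(3) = 3.48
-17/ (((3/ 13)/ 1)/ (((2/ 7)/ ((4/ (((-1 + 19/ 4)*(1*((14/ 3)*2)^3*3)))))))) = -48128.89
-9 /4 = -2.25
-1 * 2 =-2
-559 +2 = -557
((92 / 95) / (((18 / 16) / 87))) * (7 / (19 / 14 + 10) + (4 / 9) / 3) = 23350336 / 407835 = 57.25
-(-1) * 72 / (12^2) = 1 / 2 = 0.50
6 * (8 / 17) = 48 / 17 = 2.82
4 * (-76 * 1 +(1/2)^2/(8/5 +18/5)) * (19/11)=-150081/286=-524.76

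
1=1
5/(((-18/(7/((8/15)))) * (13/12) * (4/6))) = -525/104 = -5.05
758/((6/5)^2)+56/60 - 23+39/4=92533/180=514.07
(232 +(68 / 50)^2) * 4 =584624 / 625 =935.40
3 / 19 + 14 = 269 / 19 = 14.16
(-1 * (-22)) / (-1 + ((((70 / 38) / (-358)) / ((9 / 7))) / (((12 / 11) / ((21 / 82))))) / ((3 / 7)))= -1325247264 / 60370567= -21.95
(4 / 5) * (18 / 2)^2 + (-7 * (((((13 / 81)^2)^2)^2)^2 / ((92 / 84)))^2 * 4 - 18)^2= 933606343720141419880164432778922972829737058464519007840991879561933658451962135857067016771160220234958069358872350674815893144 / 2401250884053861676646513263889235106468278853648740895352388004526279296344843777788017042089826372727981376329181763391088405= 388.80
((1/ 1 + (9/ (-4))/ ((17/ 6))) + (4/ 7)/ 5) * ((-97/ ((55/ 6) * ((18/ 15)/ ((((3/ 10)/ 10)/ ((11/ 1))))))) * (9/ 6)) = -332613/ 28798000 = -0.01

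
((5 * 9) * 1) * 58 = 2610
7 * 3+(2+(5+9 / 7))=205 / 7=29.29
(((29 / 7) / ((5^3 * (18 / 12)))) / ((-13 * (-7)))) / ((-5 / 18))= -348 / 398125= -0.00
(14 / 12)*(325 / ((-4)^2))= 2275 / 96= 23.70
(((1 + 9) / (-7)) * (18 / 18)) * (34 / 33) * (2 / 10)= -68 / 231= -0.29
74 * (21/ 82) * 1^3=777/ 41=18.95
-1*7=-7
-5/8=-0.62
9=9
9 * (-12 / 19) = -108 / 19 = -5.68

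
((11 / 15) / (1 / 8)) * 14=1232 / 15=82.13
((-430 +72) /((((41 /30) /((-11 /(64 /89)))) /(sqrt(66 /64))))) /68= 2628615*sqrt(66) /356864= 59.84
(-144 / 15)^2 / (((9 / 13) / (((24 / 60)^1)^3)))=26624 / 3125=8.52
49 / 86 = 0.57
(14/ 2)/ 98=1/ 14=0.07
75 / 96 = 25 / 32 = 0.78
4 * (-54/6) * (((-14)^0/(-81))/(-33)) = -4/297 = -0.01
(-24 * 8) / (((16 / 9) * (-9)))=12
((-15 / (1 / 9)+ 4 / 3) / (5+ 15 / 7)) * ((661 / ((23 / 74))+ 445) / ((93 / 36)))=-332062486 / 17825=-18629.03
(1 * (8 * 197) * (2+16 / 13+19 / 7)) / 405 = 23.13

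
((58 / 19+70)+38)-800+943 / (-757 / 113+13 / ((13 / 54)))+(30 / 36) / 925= -15082976927 / 22545210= -669.01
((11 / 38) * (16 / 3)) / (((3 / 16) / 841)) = 1184128 / 171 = 6924.73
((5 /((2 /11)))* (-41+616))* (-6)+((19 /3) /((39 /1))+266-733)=-11154995 /117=-95341.84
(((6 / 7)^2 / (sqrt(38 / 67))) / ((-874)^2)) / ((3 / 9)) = 27 * sqrt(2546) / 355584278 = 0.00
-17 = -17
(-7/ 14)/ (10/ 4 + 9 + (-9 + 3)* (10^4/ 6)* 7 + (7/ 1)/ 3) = 3/ 419917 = 0.00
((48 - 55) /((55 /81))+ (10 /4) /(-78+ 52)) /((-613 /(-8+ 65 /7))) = 267831 /12272260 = 0.02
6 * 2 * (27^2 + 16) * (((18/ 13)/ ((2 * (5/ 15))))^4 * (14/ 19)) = 66515155560/ 542659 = 122572.66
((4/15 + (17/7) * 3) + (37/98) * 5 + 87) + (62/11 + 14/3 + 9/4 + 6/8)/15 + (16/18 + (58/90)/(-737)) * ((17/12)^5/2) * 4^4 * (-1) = -580507375517/1053055080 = -551.26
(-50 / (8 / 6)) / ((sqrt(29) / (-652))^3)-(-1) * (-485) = -485 + 10393792800 * sqrt(29) / 841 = 66553958.76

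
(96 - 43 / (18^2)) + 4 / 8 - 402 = -99025 / 324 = -305.63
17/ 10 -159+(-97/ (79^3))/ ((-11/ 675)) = -8530399067/ 54234290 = -157.29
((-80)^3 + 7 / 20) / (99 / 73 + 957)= -249173163 / 466400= -534.25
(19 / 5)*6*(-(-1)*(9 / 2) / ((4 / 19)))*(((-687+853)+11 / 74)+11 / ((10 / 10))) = 127773423 / 1480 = 86333.39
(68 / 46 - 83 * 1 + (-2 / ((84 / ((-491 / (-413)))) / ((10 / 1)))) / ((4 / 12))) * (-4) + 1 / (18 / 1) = 329.54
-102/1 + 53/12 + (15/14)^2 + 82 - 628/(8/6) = -71359/147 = -485.44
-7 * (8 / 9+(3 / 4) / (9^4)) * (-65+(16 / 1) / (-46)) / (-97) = -9091313 / 2168532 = -4.19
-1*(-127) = 127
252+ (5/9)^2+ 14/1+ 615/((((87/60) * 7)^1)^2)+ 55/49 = 912591994/3337929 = 273.40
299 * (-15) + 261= -4224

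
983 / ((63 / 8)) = 7864 / 63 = 124.83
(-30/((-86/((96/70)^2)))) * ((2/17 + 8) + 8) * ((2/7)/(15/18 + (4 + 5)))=22726656/73966235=0.31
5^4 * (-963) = -601875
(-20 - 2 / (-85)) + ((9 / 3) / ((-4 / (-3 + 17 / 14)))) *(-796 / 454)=-12061113 / 540260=-22.32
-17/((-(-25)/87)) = -1479/25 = -59.16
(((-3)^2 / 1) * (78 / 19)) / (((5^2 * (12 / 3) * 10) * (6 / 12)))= 351 / 4750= 0.07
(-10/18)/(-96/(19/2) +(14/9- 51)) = 95/10183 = 0.01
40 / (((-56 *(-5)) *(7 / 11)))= 11 / 49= 0.22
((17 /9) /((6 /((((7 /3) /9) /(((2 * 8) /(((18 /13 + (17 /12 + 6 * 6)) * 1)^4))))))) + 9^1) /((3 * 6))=159870218828276231 /248684321193984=642.86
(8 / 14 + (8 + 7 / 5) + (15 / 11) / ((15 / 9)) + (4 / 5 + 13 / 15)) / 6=14387 / 6930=2.08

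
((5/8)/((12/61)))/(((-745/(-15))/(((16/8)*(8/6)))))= 305/1788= 0.17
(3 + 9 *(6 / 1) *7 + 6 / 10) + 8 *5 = 2108 / 5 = 421.60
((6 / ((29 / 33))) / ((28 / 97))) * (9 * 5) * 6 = 1296405 / 203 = 6386.23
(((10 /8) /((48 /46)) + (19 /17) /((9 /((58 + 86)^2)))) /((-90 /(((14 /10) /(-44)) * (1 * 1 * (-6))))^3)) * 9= -1442126693 /6516576000000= -0.00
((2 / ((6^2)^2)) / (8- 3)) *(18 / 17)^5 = 2916 / 7099285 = 0.00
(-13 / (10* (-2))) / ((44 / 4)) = 13 / 220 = 0.06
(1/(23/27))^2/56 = 729/29624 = 0.02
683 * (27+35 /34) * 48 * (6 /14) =393821.24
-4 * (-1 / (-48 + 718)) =2 / 335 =0.01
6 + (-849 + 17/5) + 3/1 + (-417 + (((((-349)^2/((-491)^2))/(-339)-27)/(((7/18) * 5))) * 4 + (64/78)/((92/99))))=-372971556237796/285089131145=-1308.26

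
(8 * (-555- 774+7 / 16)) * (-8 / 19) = 85028 / 19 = 4475.16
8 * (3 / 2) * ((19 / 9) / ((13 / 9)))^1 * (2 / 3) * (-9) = -1368 / 13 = -105.23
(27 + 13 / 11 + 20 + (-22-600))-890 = -1463.82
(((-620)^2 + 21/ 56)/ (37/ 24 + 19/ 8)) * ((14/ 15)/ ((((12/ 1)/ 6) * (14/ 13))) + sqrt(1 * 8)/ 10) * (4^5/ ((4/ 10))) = 2361755904 * sqrt(2)/ 47 + 5117137792/ 47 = 179939681.33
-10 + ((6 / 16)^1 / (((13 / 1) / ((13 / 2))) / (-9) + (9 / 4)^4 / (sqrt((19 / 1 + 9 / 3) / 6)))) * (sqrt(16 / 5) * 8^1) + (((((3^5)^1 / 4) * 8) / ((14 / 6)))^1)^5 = 155713536 * sqrt(5) / 52287348095 + 1632586752 * sqrt(165) / 52287348095 + 6588516226860698 / 16807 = 392010247329.54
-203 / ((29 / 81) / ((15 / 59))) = -8505 / 59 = -144.15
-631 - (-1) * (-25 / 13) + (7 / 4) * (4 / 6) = -49277 / 78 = -631.76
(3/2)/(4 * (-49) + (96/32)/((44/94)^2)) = -726/88237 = -0.01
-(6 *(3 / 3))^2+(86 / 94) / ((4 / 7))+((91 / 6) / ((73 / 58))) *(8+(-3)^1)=1064387 / 41172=25.85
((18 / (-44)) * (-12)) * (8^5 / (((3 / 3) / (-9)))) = -15925248 / 11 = -1447749.82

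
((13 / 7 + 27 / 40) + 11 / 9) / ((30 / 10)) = 9461 / 7560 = 1.25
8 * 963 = 7704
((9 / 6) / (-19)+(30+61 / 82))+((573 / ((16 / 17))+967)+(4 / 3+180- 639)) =42956333 / 37392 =1148.81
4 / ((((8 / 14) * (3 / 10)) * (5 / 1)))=4.67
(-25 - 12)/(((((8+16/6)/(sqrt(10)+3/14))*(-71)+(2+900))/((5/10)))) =-59660613/2758151692 - 6178704*sqrt(10)/3447689615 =-0.03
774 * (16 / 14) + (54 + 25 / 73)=479785 / 511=938.91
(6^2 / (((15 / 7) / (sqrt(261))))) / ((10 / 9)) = 244.27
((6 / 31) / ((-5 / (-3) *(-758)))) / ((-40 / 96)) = 108 / 293725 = 0.00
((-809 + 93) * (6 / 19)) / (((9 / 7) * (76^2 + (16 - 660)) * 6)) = -1253 / 219393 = -0.01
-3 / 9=-0.33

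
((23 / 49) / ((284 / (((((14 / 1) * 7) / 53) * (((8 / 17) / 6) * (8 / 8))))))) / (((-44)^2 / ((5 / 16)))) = 115 / 2972348544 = 0.00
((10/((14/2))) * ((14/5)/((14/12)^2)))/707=144/34643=0.00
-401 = -401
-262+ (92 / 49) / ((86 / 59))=-260.71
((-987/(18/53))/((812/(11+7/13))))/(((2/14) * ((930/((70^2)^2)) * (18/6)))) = -261663981250/105183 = -2487702.21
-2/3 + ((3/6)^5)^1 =-61/96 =-0.64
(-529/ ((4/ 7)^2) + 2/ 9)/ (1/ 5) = -1166285/ 144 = -8099.20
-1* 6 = -6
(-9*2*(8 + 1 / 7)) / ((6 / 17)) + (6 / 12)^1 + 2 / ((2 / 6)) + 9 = -5597 / 14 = -399.79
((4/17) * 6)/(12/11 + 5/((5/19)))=264/3757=0.07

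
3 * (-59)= -177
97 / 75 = 1.29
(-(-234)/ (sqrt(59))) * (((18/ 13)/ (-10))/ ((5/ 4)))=-648 * sqrt(59)/ 1475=-3.37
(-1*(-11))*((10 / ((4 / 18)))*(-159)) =-78705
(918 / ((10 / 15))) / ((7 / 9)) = 12393 / 7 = 1770.43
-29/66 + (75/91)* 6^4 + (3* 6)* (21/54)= 6454603/6006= 1074.69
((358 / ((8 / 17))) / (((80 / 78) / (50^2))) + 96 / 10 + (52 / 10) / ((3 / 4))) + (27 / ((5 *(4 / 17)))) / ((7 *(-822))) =106698991411 / 57540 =1854344.65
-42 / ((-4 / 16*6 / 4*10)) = 56 / 5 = 11.20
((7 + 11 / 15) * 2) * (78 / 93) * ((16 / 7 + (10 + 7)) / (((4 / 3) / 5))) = 203580 / 217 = 938.16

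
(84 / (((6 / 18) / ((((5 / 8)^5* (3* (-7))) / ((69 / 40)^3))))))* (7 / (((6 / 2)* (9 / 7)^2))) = -6565234375 / 47305296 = -138.78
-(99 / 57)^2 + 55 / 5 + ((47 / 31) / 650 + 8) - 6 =72637567 / 7274150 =9.99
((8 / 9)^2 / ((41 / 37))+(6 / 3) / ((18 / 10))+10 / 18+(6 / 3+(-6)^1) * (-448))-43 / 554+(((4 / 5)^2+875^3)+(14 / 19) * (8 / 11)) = 6440065109679640921 / 9613132650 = 669923670.48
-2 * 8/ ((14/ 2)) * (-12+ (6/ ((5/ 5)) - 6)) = 192/ 7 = 27.43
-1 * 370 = -370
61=61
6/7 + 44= 314/7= 44.86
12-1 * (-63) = 75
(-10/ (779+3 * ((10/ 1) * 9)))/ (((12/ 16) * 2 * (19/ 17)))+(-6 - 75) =-4843573/ 59793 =-81.01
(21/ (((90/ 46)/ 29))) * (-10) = -9338/ 3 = -3112.67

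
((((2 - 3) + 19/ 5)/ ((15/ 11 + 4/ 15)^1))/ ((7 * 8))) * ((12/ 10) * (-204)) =-10098/ 1345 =-7.51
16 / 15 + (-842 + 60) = -11714 / 15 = -780.93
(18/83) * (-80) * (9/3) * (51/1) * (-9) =1982880/83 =23890.12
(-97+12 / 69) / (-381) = 2227 / 8763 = 0.25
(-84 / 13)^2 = 7056 / 169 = 41.75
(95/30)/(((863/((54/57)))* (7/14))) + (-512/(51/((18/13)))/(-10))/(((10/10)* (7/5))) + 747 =748.00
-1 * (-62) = 62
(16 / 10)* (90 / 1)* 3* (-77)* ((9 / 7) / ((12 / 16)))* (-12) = 684288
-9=-9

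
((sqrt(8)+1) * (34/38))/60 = 0.06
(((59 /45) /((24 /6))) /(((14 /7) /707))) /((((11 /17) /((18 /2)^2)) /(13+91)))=82967157 /55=1508493.76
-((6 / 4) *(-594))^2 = -793881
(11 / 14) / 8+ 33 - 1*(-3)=4043 / 112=36.10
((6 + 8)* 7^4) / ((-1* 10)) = -16807 / 5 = -3361.40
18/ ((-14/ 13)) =-117/ 7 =-16.71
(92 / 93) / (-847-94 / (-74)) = -851 / 727539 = -0.00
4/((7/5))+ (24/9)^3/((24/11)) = 6548/567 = 11.55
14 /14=1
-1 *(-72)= 72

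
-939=-939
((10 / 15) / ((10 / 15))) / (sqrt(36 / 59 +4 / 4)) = sqrt(5605) / 95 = 0.79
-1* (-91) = 91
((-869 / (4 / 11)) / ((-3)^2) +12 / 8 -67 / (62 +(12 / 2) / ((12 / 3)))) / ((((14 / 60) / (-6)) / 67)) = 58000895 / 127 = 456699.96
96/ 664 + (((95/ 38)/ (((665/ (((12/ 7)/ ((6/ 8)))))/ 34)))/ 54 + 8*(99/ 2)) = 826515848/ 2086371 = 396.15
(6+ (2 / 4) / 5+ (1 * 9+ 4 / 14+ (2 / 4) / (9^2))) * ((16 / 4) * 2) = 349088 / 2835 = 123.14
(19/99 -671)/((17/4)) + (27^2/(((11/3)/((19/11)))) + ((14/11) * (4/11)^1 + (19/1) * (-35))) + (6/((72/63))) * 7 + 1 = -32672569/74052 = -441.21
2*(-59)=-118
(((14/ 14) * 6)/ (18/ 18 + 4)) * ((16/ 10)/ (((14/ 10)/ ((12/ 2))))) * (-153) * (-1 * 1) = 44064/ 35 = 1258.97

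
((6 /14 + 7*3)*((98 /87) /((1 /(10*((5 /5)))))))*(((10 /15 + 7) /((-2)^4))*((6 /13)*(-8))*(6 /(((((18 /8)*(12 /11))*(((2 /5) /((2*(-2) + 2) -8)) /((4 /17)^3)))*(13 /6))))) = 11334400000 /72235839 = 156.91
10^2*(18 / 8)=225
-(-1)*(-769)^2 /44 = 591361 /44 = 13440.02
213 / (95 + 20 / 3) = 639 / 305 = 2.10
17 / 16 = 1.06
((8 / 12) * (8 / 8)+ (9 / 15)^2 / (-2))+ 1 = 223 / 150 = 1.49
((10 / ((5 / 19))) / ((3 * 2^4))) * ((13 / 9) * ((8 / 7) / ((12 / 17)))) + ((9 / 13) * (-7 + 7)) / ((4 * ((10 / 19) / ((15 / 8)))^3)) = 4199 / 2268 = 1.85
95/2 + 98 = 145.50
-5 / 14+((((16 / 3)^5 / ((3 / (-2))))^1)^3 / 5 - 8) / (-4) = 32281802173545071563 / 27119434230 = 1190356771.45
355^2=126025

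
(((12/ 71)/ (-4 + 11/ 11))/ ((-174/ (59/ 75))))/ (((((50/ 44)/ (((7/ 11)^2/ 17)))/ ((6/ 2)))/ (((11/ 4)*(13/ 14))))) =5369/ 131261250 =0.00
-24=-24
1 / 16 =0.06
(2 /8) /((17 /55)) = 55 /68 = 0.81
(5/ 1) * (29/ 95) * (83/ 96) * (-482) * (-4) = 580087/ 228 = 2544.24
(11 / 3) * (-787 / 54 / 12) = -8657 / 1944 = -4.45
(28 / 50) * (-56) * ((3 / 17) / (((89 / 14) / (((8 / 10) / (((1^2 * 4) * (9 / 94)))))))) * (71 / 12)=-18313456 / 1702125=-10.76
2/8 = 1/4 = 0.25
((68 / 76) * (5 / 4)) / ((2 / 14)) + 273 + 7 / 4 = 5369 / 19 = 282.58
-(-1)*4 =4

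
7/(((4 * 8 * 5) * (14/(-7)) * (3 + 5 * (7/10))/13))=-7/160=-0.04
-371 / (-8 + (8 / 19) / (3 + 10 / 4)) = 77539 / 1656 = 46.82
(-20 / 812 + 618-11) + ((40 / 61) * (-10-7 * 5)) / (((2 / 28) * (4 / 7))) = -115.98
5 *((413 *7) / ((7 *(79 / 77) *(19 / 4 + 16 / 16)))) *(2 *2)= 2544080 / 1817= 1400.15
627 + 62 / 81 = 50849 / 81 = 627.77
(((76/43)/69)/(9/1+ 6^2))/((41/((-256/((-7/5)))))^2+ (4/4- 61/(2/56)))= -0.00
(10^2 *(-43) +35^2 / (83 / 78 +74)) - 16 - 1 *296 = -5381542 / 1171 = -4595.68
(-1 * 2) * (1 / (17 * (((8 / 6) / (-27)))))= 81 / 34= 2.38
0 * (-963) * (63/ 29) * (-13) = 0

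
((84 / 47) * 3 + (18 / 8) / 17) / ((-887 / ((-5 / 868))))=87795 / 2460651536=0.00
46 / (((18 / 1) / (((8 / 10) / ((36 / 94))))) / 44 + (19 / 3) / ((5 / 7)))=1426920 / 281119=5.08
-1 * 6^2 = -36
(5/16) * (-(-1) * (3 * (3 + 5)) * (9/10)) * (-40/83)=-270/83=-3.25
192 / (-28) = -48 / 7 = -6.86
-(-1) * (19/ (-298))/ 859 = -19/ 255982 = -0.00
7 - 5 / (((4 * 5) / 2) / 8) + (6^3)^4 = 2176782339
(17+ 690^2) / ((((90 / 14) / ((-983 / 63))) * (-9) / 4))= 1872092044 / 3645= 513605.50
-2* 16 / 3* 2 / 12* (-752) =12032 / 9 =1336.89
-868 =-868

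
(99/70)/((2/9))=891/140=6.36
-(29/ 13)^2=-4.98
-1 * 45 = -45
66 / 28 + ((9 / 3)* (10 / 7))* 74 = 639 / 2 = 319.50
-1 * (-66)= 66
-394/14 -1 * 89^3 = -4934980/7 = -704997.14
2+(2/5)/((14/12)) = 2.34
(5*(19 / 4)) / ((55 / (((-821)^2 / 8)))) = 12806779 / 352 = 36382.89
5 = 5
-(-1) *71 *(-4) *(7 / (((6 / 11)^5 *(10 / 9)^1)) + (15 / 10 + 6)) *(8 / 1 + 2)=-84643147 / 216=-391866.42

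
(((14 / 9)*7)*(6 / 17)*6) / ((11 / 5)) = 1960 / 187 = 10.48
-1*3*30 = -90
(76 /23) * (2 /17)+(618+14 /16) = 619.26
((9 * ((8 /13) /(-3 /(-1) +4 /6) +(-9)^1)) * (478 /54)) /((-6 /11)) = 100619 /78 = 1289.99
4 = 4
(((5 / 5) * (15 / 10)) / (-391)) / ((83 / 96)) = -144 / 32453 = -0.00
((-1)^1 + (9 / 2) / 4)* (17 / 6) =17 / 48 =0.35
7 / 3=2.33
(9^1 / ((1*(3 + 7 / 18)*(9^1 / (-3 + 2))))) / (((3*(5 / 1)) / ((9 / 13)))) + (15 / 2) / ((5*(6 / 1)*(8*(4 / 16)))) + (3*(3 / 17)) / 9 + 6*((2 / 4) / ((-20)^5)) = 7342439557 / 43139200000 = 0.17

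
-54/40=-27/20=-1.35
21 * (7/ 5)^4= 50421/ 625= 80.67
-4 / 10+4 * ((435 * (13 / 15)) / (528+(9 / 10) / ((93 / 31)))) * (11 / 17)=649778 / 449055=1.45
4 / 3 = 1.33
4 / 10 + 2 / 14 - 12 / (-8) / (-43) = 1529 / 3010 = 0.51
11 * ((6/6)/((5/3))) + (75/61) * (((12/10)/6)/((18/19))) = 12553/1830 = 6.86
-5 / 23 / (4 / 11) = -55 / 92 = -0.60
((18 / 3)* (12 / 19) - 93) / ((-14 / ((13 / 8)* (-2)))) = -22035 / 1064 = -20.71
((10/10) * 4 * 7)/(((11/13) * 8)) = 91/22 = 4.14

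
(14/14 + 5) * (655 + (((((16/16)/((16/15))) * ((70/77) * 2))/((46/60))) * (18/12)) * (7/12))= 3941.67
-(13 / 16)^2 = -169 / 256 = -0.66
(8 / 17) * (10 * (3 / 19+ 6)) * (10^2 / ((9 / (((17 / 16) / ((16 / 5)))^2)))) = 690625 / 19456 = 35.50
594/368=297/184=1.61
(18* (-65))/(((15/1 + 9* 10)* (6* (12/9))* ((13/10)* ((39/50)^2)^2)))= -15625000/5398029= -2.89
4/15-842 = -12626/15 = -841.73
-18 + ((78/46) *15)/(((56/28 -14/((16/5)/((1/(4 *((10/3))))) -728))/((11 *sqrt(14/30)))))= -18 + 441012 *sqrt(105)/47771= 76.60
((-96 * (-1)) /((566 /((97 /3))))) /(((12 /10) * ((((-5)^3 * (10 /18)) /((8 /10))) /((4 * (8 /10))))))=-148992 /884375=-0.17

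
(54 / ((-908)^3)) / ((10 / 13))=-0.00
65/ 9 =7.22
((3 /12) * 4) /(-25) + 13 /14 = 311 /350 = 0.89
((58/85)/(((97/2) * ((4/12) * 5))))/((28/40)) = 696/57715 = 0.01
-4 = -4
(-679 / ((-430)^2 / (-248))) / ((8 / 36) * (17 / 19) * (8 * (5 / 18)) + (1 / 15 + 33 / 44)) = 259155288 / 358123565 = 0.72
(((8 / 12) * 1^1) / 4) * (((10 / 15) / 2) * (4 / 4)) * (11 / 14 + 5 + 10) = 221 / 252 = 0.88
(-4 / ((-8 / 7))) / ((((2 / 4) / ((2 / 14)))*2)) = 1 / 2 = 0.50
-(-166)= 166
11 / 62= 0.18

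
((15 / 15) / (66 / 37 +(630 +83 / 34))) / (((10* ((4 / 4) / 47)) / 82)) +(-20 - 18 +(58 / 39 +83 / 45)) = -15897669833 / 466745175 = -34.06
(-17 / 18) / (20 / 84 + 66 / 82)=-4879 / 5388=-0.91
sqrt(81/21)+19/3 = 3*sqrt(21)/7+19/3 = 8.30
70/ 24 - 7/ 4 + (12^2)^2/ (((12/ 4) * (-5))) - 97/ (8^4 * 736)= -62459151791/ 45219840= -1381.23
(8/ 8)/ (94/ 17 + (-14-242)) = -17/ 4258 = -0.00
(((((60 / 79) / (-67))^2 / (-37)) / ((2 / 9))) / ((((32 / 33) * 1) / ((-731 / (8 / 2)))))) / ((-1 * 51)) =-957825 / 16585382608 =-0.00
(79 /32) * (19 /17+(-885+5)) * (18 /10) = -10623051 /2720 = -3905.53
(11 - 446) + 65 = -370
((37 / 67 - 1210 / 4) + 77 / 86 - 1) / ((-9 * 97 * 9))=290071 / 7545339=0.04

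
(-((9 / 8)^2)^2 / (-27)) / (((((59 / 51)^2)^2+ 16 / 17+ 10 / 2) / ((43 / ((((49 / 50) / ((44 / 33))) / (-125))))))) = -73634984634375 / 1312368684032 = -56.11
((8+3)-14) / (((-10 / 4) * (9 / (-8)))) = -16 / 15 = -1.07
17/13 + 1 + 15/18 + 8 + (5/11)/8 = 38431/3432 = 11.20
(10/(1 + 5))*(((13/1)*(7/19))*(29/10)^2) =76531/1140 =67.13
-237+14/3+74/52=-18011/78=-230.91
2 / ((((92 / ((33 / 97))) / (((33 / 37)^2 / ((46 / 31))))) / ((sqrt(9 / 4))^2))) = 10026423 / 1123959952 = 0.01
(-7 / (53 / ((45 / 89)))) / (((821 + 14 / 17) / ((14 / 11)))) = -24990 / 241637759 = -0.00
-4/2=-2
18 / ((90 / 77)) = 77 / 5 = 15.40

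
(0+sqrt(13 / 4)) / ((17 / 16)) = 8 * sqrt(13) / 17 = 1.70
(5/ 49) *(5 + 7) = 60/ 49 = 1.22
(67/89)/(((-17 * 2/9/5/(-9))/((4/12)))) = 9045/3026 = 2.99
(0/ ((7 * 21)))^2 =0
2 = 2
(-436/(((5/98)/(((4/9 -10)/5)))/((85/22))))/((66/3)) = 15617084/5445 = 2868.15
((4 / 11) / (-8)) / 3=-1 / 66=-0.02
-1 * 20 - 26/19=-406/19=-21.37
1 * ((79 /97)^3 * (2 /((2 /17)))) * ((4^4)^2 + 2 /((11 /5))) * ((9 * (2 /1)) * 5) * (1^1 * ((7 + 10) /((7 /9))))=83203726089756060 /70275821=1183959502.80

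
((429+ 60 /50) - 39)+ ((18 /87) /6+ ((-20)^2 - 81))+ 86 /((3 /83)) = 1343962 /435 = 3089.57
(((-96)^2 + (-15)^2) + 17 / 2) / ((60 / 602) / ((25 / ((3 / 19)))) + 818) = 540416905 / 46781456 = 11.55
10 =10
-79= -79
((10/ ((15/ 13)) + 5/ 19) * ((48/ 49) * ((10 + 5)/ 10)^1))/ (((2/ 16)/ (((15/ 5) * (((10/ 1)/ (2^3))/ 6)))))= 61080/ 931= 65.61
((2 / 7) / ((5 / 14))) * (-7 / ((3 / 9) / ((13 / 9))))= -364 / 15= -24.27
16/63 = 0.25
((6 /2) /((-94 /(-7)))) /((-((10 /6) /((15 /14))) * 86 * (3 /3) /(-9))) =243 /16168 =0.02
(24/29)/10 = 12/145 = 0.08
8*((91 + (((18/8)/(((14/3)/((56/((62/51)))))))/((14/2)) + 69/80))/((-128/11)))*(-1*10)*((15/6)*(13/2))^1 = 1179616295/111104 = 10617.23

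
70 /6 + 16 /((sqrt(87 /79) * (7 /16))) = 35 /3 + 256 * sqrt(6873) /609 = 46.52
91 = 91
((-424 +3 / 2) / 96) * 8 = -845 / 24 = -35.21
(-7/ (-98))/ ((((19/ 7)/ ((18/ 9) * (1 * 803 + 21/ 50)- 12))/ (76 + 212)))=5741424/ 475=12087.21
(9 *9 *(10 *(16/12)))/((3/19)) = 6840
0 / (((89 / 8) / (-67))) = 0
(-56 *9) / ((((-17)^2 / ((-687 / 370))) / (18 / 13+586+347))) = 3025.61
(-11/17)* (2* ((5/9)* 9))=-110/17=-6.47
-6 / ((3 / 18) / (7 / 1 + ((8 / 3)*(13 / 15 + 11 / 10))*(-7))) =1069.60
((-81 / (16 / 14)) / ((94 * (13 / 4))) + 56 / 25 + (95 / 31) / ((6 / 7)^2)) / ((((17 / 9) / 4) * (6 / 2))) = 105335356 / 24149775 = 4.36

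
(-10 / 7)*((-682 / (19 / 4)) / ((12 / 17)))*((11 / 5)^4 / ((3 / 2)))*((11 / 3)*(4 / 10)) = 14937802352 / 2244375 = 6655.66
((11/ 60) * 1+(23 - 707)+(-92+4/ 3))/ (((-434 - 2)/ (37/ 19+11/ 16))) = 4.68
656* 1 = 656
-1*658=-658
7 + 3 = 10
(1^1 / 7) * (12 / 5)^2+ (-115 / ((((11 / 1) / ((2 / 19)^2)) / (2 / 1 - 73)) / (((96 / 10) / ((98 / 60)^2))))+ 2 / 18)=65494619963 / 2145233475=30.53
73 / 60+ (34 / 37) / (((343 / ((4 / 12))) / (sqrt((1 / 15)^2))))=555893 / 456876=1.22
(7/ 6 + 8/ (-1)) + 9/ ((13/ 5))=-263/ 78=-3.37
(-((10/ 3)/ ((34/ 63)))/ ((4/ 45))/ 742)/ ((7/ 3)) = -2025/ 50456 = -0.04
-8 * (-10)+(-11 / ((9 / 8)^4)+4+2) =519190 / 6561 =79.13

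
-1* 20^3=-8000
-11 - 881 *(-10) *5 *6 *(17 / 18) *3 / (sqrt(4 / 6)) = -11 + 374425 *sqrt(6) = 917139.20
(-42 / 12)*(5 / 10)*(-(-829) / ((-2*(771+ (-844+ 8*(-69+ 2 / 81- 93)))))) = -67149 / 126712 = -0.53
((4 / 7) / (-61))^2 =16 / 182329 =0.00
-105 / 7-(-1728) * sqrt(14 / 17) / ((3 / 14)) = -15 + 8064 * sqrt(238) / 17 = 7302.96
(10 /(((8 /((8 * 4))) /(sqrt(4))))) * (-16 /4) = -320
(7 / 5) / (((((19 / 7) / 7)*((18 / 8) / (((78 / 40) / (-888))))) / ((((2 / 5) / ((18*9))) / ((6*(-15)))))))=4459 / 46123830000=0.00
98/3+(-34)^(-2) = 113291/3468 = 32.67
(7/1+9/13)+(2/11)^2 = 12152/1573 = 7.73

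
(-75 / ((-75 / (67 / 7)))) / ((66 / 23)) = 1541 / 462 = 3.34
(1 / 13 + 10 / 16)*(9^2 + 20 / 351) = 2076923 / 36504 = 56.90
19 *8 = 152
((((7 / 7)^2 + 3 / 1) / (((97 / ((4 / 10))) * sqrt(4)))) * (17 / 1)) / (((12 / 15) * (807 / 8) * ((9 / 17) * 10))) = 1156 / 3522555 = 0.00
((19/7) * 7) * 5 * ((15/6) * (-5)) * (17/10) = -8075/4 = -2018.75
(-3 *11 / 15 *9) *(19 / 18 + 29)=-5951 / 10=-595.10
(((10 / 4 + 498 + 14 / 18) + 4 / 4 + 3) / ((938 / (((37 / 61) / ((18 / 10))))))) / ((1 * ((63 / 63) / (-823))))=-1384759225 / 9269316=-149.39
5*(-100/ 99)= -500/ 99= -5.05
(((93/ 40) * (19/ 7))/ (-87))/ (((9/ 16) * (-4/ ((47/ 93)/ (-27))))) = -893/ 1479870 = -0.00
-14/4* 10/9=-35/9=-3.89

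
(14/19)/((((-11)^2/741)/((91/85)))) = 4.83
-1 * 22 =-22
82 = 82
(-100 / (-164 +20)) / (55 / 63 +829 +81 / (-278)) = 24325 / 29058586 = 0.00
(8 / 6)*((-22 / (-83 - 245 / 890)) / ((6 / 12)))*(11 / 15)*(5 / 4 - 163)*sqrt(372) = -111480688*sqrt(93) / 667035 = -1611.73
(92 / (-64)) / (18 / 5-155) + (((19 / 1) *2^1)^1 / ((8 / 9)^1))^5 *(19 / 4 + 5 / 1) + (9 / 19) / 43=3526655964308505169 / 2533249024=1392147369.21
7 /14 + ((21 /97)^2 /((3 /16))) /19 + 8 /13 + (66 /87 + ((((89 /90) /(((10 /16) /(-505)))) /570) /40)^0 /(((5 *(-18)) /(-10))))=2424184813 /1213140006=2.00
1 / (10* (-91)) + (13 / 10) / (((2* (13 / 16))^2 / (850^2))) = 323679999 / 910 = 355692.31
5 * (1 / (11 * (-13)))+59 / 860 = 4137 / 122980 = 0.03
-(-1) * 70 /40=7 /4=1.75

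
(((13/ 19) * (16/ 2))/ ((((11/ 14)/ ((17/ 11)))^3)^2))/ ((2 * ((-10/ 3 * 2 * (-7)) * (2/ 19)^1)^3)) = 1049063958406737/ 784607094180250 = 1.34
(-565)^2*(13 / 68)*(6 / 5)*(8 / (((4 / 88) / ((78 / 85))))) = 11827717.04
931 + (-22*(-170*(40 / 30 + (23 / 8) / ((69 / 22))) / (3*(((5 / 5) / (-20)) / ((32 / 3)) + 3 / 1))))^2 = 877894.37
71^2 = 5041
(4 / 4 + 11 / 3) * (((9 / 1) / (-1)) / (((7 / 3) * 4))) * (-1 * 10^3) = 4500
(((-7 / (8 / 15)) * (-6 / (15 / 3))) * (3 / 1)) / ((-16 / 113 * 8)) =-21357 / 512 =-41.71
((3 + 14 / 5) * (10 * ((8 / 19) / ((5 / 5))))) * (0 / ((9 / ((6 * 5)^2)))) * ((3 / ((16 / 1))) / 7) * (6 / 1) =0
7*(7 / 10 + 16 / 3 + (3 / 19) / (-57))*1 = 42.21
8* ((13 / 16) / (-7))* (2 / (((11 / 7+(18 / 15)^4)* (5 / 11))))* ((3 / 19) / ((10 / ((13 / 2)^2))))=-1812525 / 2423944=-0.75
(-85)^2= 7225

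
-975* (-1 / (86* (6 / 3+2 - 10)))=-325 / 172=-1.89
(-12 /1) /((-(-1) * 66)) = -2 /11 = -0.18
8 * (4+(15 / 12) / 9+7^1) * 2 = 1604 / 9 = 178.22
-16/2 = -8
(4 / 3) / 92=1 / 69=0.01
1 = 1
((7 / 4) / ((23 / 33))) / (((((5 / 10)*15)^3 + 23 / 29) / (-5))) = -66990 / 2255357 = -0.03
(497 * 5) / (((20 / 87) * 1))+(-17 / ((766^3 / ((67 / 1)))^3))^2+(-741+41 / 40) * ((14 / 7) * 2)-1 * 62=321000298164921059856519570733963231686639711482044494173 / 41218089481040474566988266432194152646319533731348480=7787.85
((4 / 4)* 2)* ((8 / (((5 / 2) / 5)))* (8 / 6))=128 / 3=42.67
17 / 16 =1.06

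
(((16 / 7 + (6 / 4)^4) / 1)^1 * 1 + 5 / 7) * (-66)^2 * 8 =280962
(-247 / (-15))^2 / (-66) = -61009 / 14850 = -4.11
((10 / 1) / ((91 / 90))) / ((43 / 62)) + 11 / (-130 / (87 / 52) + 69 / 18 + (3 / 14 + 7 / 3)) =799134671 / 56652414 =14.11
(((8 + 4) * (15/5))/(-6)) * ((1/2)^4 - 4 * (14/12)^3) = 2717/72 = 37.74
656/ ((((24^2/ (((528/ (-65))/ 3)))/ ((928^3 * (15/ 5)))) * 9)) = -821492004.90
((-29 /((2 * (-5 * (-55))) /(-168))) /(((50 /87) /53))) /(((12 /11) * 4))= 936033 /5000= 187.21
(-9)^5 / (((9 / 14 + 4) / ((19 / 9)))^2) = -51581124 / 4225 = -12208.55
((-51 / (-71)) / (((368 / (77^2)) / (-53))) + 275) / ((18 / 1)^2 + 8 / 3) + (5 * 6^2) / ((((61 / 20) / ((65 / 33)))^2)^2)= 30.27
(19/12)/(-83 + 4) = -19/948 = -0.02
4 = 4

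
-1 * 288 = -288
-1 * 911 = -911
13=13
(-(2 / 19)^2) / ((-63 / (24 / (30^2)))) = 8 / 1705725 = 0.00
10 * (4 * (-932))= -37280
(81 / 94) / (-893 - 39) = -81 / 87608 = -0.00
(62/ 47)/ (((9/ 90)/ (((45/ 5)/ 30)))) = 186/ 47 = 3.96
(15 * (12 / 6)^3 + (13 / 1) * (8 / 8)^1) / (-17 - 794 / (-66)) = -4389 / 164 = -26.76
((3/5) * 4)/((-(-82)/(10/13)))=12/533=0.02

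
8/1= 8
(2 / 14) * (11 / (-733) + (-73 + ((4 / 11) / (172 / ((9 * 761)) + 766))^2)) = -44563760357769518748 / 4272359026558589659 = -10.43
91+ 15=106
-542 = -542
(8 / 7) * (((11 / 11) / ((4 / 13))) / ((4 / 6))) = 39 / 7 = 5.57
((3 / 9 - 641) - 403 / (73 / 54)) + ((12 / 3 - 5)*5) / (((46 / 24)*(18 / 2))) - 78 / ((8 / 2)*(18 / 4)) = -4751903 / 5037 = -943.40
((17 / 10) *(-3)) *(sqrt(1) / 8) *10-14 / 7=-67 / 8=-8.38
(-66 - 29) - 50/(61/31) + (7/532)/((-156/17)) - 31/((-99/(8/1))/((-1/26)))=-2876050237/23866128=-120.51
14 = 14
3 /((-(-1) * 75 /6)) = 6 /25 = 0.24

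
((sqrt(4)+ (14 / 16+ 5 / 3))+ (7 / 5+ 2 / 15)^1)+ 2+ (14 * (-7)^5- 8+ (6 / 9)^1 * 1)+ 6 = -28234951 / 120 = -235291.26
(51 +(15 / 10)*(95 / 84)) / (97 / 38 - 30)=-56069 / 29204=-1.92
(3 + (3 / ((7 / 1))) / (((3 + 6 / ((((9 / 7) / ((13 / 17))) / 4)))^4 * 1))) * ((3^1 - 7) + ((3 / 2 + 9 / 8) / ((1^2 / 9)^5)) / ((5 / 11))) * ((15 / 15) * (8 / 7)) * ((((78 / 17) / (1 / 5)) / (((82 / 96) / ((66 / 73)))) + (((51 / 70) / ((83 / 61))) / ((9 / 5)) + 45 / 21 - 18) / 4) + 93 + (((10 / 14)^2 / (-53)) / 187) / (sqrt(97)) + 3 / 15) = 2897310016545518911143468165751 / 21815817554997468951725 - 862805812679081595480 * sqrt(97) / 1390544860074089834807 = 132807760.97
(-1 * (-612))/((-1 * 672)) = -51/56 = -0.91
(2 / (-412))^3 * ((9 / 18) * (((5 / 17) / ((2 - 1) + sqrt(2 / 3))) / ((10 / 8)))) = -0.00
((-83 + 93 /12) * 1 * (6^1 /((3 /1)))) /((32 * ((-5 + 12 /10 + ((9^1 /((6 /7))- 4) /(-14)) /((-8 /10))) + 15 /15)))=10535 /4972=2.12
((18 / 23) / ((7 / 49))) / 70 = 9 / 115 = 0.08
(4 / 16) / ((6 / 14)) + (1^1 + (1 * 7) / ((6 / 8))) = 131 / 12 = 10.92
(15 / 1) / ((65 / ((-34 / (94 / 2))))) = -102 / 611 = -0.17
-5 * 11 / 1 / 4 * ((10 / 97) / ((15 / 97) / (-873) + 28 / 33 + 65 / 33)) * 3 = -2640825 / 1749964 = -1.51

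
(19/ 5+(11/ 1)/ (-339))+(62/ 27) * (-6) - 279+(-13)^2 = -120.01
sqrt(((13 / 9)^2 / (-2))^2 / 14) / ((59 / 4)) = 169*sqrt(14) / 33453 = 0.02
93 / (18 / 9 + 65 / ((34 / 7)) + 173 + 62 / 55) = 0.49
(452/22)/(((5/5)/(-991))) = -223966/11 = -20360.55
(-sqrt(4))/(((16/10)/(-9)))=45/4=11.25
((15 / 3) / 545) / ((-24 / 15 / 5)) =-25 / 872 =-0.03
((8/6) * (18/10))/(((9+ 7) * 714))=1/4760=0.00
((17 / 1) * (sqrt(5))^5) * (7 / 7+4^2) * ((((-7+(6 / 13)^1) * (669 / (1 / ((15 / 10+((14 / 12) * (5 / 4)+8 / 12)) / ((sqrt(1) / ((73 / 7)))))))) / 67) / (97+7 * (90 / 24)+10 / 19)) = -16525604466375 * sqrt(5) / 114708958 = -322140.27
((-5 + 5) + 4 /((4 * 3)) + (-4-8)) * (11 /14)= -55 /6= -9.17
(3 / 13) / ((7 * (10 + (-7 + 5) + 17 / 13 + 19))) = 3 / 2576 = 0.00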